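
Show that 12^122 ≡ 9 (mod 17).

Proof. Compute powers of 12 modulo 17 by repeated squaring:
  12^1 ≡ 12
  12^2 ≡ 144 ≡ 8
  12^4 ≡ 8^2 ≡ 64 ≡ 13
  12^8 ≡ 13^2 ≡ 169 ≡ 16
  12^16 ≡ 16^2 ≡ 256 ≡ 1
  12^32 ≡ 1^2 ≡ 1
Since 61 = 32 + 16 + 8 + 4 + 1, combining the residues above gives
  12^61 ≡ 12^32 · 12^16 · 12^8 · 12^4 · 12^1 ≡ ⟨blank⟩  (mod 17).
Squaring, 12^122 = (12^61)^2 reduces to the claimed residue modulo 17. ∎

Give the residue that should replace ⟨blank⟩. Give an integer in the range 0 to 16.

14

Multiply the listed residues: 1 · 1 · 16 · 13 · 12 = 1 → 16 → 208 → 2496.
Reducing modulo 17: 2496 = 146·17 + 14, so 12^61 ≡ 14.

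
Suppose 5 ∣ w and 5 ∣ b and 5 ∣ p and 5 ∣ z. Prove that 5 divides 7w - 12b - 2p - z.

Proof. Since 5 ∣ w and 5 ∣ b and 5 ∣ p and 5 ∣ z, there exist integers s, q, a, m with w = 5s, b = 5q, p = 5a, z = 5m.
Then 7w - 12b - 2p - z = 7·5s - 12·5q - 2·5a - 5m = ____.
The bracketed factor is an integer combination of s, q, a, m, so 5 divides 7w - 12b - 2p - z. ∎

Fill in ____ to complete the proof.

5(-2a - m - 12q + 7s)

Each term has a factor of 5: 7·5s - 12·5q - 2·5a - 5m = 5·(-2a - m - 12q + 7s).
Since -2a - m - 12q + 7s is an integer, 5 ∣ (7w - 12b - 2p - z).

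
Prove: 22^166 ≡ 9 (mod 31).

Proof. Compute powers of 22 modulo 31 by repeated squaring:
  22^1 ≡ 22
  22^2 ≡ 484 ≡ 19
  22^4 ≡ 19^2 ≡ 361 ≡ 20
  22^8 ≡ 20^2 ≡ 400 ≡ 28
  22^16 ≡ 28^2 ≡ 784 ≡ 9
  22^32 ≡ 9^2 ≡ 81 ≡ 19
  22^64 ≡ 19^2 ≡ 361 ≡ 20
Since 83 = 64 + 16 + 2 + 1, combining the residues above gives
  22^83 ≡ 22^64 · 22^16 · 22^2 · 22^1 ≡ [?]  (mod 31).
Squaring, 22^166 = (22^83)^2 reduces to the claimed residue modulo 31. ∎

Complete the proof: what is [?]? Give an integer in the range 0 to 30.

3

Multiply the listed residues: 20 · 9 · 19 · 22 = 180 → 3420 → 75240.
Reducing modulo 31: 75240 = 2427·31 + 3, so 22^83 ≡ 3.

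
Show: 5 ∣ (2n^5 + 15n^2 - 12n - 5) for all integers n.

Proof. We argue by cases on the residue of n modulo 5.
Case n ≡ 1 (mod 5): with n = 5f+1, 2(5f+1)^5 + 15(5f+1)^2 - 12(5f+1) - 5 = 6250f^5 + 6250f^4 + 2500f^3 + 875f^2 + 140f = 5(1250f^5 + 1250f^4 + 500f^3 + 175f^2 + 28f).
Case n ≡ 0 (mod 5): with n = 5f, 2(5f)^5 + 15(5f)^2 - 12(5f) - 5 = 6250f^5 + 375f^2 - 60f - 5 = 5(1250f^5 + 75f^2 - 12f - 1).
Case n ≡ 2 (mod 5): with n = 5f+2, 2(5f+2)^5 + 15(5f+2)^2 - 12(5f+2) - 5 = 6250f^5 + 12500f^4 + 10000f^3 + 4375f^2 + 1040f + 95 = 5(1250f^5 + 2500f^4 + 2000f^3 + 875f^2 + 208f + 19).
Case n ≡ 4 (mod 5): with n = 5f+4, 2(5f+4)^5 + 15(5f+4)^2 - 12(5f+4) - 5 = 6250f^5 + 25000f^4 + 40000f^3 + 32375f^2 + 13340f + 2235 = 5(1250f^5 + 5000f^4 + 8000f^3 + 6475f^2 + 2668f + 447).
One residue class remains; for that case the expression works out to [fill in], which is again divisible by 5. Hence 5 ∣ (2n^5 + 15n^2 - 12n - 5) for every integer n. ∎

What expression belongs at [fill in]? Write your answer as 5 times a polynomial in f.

5(1250f^5 + 3750f^4 + 4500f^3 + 2775f^2 + 888f + 116)

The residues treated are {1, 0, 2, 4}, so the missing case is n ≡ 3 (mod 5); write n = 5f+3.
Then 2(5f+3)^5 + 15(5f+3)^2 - 12(5f+3) - 5 = 6250f^5 + 18750f^4 + 22500f^3 + 13875f^2 + 4440f + 580 = 5(1250f^5 + 3750f^4 + 4500f^3 + 2775f^2 + 888f + 116).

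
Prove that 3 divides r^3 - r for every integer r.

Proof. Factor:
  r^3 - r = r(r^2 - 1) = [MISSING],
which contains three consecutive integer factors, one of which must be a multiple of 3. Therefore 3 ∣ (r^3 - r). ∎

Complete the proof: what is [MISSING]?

r(r^2 - 1) = r(r - 1)(r + 1) = (r - 1)r(r + 1).
These three factors are consecutive integers, so their product is divisible by 3.

(r - 1)r(r + 1)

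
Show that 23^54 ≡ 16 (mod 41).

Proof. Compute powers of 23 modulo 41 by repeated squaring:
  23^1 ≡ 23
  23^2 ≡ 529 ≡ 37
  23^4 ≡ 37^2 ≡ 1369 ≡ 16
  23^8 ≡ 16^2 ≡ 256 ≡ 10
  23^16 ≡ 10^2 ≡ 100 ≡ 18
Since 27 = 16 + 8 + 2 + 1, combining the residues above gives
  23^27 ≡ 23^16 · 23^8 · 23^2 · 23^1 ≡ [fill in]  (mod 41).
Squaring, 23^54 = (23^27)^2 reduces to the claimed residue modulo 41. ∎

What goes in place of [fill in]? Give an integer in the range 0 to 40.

23^16 · 23^8 · 23^2 · 23^1 ≡ 18 · 10 · 37 · 23 = 153180.
153180 mod 41 = 4, so 23^27 ≡ 4 (mod 41).

4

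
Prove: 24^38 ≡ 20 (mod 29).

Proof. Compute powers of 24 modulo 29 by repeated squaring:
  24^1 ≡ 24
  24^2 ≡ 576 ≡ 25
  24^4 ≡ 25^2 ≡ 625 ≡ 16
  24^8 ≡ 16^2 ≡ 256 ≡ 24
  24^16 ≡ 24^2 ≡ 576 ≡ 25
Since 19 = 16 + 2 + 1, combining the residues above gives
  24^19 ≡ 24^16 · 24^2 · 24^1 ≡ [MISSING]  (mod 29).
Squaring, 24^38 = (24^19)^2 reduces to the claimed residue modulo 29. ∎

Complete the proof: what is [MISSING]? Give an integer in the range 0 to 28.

7

24^16 · 24^2 · 24^1 ≡ 25 · 25 · 24 = 15000.
15000 mod 29 = 7, so 24^19 ≡ 7 (mod 29).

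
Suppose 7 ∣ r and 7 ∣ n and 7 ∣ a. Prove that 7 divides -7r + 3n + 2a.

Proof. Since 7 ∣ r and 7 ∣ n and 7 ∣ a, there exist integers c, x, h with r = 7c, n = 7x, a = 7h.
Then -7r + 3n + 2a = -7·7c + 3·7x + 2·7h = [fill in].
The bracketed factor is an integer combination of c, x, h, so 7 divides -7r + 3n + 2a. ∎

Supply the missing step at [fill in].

Pull the common 7 out of every term: -7·7c + 3·7x + 2·7h = 7(-7c + 2h + 3x).
-7c + 2h + 3x is an integer, which exhibits the divisibility.

7(-7c + 2h + 3x)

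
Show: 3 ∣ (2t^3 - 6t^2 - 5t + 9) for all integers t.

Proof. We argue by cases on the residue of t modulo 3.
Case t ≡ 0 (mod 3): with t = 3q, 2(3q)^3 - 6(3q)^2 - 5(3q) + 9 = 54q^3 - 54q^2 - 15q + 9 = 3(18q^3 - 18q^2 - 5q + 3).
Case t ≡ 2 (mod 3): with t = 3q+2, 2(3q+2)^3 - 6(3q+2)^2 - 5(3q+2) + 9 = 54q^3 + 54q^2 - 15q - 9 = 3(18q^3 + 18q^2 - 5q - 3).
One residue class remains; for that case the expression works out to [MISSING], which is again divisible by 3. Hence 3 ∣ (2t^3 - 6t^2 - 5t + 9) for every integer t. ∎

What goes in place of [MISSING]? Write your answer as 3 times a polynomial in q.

Only t ≡ 1 (mod 3) is unaccounted for. Put t = 3q+1:
2(3q+1)^3 - 6(3q+1)^2 - 5(3q+1) + 9 expands to 54q^3 - 33q,
and factoring out 3 leaves 3(18q^3 - 11q).

3(18q^3 - 11q)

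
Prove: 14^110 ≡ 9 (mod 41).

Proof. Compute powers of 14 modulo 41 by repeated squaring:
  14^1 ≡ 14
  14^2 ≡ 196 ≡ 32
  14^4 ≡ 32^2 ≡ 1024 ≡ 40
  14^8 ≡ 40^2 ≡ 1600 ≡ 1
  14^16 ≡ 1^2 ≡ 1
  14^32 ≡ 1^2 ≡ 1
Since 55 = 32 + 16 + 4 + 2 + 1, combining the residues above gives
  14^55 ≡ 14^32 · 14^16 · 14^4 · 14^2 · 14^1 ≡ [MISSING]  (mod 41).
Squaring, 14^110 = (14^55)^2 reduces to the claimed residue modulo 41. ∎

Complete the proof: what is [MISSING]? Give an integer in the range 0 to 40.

14^32 · 14^16 · 14^4 · 14^2 · 14^1 ≡ 1 · 1 · 40 · 32 · 14 = 17920.
17920 mod 41 = 3, so 14^55 ≡ 3 (mod 41).

3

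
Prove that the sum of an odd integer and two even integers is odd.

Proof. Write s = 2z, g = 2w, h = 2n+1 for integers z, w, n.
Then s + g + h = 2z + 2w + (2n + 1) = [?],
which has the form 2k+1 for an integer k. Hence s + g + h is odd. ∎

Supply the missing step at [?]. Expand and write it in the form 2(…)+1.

Expanding: 2z + 2w + (2n + 1) = 2n + 2w + 2z + 1.
Every term except the constant is even, so this is 2(n + w + z) + 1,
and n + w + z ∈ ℤ gives the required form.

2(n + w + z) + 1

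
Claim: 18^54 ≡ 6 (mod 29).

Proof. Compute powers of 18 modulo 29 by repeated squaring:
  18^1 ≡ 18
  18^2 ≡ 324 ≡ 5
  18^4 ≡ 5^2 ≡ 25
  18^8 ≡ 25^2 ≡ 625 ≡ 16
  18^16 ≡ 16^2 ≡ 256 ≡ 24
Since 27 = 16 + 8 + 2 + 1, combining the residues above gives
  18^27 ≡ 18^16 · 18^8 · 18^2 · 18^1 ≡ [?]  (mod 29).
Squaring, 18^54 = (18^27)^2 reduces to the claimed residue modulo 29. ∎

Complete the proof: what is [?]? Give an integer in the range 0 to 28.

21

18^16 · 18^8 · 18^2 · 18^1 ≡ 24 · 16 · 5 · 18 = 34560.
34560 mod 29 = 21, so 18^27 ≡ 21 (mod 29).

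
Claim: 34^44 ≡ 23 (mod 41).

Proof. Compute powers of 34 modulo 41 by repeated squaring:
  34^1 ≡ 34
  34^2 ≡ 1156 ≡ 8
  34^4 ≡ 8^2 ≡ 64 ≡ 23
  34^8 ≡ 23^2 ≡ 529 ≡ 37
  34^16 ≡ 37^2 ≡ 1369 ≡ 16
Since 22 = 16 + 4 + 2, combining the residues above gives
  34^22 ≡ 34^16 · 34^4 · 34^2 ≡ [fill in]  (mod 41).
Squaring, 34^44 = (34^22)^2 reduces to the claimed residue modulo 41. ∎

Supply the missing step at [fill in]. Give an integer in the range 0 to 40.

Multiply the listed residues: 16 · 23 · 8 = 368 → 2944.
Reducing modulo 41: 2944 = 71·41 + 33, so 34^22 ≡ 33.

33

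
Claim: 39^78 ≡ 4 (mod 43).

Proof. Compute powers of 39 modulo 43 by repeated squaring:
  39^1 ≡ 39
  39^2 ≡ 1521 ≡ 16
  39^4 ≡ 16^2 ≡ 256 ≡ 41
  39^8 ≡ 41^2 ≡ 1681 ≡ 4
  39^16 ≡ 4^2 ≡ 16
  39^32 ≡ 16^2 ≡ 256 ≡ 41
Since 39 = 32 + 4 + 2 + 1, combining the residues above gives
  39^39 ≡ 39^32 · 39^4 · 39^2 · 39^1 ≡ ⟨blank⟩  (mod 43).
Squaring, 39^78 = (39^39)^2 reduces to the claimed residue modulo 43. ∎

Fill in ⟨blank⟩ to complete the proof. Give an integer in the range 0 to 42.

Multiply the listed residues: 41 · 41 · 16 · 39 = 1681 → 26896 → 1048944.
Reducing modulo 43: 1048944 = 24394·43 + 2, so 39^39 ≡ 2.

2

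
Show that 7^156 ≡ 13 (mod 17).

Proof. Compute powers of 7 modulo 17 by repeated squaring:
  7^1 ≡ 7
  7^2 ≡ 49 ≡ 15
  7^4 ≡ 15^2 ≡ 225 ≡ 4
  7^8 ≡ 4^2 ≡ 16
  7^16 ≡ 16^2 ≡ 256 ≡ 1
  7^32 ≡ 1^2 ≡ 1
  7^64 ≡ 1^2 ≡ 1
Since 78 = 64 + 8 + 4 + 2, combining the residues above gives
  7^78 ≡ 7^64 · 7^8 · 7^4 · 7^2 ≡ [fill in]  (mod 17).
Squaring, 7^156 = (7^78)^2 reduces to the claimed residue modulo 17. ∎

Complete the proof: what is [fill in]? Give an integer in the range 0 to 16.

8

Multiply the listed residues: 1 · 16 · 4 · 15 = 16 → 64 → 960.
Reducing modulo 17: 960 = 56·17 + 8, so 7^78 ≡ 8.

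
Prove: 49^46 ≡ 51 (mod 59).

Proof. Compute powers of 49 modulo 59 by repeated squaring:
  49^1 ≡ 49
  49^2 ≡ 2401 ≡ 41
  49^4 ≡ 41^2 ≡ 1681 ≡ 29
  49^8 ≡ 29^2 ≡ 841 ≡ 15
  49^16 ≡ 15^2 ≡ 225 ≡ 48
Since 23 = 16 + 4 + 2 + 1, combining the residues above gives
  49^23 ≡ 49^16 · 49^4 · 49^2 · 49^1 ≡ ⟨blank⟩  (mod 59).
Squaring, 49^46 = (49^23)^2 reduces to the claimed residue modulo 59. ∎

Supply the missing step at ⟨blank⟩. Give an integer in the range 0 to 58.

46

Multiply the listed residues: 48 · 29 · 41 · 49 = 1392 → 57072 → 2796528.
Reducing modulo 59: 2796528 = 47398·59 + 46, so 49^23 ≡ 46.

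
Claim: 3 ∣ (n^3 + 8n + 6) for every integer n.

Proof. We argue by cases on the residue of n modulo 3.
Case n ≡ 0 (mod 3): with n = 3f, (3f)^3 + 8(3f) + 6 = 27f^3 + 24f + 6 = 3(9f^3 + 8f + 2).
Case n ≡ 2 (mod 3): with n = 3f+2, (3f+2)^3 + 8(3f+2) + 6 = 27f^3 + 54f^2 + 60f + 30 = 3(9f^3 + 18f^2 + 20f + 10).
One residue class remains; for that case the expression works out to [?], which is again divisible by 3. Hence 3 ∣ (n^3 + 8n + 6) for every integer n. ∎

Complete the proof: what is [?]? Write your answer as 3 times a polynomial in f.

Only n ≡ 1 (mod 3) is unaccounted for. Put n = 3f+1:
(3f+1)^3 + 8(3f+1) + 6 expands to 27f^3 + 27f^2 + 33f + 15,
and factoring out 3 leaves 3(9f^3 + 9f^2 + 11f + 5).

3(9f^3 + 9f^2 + 11f + 5)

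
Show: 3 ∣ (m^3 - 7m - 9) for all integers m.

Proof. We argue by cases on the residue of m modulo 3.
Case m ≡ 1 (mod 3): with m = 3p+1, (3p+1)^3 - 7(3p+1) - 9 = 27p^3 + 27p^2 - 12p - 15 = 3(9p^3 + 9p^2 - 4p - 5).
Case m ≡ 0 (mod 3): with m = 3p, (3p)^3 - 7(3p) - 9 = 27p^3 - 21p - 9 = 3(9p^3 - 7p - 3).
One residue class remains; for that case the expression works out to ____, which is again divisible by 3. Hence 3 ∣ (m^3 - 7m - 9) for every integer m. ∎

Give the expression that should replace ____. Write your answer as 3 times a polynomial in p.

3(9p^3 + 18p^2 + 5p - 5)

Only m ≡ 2 (mod 3) is unaccounted for. Put m = 3p+2:
(3p+2)^3 - 7(3p+2) - 9 expands to 27p^3 + 54p^2 + 15p - 15,
and factoring out 3 leaves 3(9p^3 + 18p^2 + 5p - 5).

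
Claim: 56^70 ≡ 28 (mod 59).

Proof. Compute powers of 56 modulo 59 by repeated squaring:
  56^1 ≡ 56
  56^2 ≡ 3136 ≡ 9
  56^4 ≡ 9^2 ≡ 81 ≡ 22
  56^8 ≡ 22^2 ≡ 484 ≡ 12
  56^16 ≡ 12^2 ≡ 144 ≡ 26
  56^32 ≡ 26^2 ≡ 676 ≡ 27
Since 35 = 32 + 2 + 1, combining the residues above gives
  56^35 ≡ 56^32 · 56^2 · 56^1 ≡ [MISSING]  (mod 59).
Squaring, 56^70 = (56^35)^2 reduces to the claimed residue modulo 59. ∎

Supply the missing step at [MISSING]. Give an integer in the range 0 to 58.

56^32 · 56^2 · 56^1 ≡ 27 · 9 · 56 = 13608.
13608 mod 59 = 38, so 56^35 ≡ 38 (mod 59).

38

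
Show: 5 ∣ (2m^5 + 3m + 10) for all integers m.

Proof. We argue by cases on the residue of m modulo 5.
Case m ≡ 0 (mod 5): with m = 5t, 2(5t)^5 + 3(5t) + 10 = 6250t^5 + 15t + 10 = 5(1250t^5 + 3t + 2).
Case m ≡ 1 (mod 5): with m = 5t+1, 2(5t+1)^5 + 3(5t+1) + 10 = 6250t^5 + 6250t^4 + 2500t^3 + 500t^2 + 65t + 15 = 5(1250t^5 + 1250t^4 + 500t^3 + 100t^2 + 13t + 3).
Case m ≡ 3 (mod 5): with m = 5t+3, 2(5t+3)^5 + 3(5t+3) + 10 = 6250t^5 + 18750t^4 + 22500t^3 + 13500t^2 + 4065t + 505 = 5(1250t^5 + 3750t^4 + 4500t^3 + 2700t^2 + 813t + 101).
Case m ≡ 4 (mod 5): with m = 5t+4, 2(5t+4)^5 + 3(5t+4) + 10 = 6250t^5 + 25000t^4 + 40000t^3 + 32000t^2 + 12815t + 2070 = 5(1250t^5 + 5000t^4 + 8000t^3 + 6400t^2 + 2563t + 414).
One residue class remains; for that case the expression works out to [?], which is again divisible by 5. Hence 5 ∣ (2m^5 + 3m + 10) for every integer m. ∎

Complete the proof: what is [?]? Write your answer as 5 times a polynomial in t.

The residues treated are {0, 1, 3, 4}, so the missing case is m ≡ 2 (mod 5); write m = 5t+2.
Then 2(5t+2)^5 + 3(5t+2) + 10 = 6250t^5 + 12500t^4 + 10000t^3 + 4000t^2 + 815t + 80 = 5(1250t^5 + 2500t^4 + 2000t^3 + 800t^2 + 163t + 16).

5(1250t^5 + 2500t^4 + 2000t^3 + 800t^2 + 163t + 16)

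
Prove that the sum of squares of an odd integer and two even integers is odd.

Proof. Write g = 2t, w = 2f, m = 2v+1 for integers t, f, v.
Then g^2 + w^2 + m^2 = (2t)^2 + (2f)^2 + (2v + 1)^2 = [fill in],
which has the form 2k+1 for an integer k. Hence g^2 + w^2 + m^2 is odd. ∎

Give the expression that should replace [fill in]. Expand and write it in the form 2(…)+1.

(2t)^2 + (2f)^2 + (2v + 1)^2 = 4f^2 + 4t^2 + 4v^2 + 4v + 1
= 2(2f^2 + 2t^2 + 2v^2 + 2v) + 1.
Since 2f^2 + 2t^2 + 2v^2 + 2v is an integer, the sum of squares is of the form 2k+1 for an integer k.

2(2f^2 + 2t^2 + 2v^2 + 2v) + 1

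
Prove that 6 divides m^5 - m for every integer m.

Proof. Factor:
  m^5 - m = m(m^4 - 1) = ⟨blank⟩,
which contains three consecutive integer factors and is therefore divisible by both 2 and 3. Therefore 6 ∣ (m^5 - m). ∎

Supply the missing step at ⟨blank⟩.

m^4 - 1 = (m^2 - 1)(m^2 + 1), and m^2 - 1 = (m-1)(m+1).
So m(m^4 - 1) = (m - 1)m(m + 1)(m^2 + 1).

(m - 1)m(m + 1)(m^2 + 1)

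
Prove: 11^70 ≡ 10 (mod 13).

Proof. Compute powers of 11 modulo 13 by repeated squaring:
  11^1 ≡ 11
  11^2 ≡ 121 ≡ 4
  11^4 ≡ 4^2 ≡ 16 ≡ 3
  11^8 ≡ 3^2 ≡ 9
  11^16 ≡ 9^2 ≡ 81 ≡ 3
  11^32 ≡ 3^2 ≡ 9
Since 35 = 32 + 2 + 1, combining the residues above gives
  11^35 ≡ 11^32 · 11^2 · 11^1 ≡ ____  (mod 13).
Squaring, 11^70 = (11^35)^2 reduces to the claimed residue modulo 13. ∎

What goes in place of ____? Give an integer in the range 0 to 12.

Multiply the listed residues: 9 · 4 · 11 = 36 → 396.
Reducing modulo 13: 396 = 30·13 + 6, so 11^35 ≡ 6.

6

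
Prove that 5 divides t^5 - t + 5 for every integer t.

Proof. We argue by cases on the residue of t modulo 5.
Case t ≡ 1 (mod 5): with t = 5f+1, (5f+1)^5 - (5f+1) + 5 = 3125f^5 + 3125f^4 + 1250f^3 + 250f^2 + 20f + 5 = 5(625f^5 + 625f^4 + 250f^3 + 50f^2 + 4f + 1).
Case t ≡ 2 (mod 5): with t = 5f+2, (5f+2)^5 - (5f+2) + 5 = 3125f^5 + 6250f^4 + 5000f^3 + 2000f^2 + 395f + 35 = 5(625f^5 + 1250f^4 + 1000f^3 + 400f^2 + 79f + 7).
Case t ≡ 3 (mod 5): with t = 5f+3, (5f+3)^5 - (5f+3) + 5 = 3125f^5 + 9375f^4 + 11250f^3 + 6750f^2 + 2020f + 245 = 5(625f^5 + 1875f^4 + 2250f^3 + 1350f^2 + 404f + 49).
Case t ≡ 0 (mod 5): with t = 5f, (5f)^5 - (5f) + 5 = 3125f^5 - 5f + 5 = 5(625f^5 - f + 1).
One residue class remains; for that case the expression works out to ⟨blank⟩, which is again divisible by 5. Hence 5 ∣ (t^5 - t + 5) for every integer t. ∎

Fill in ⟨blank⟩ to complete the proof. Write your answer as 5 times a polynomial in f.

5(625f^5 + 2500f^4 + 4000f^3 + 3200f^2 + 1279f + 205)

Only t ≡ 4 (mod 5) is unaccounted for. Put t = 5f+4:
(5f+4)^5 - (5f+4) + 5 expands to 3125f^5 + 12500f^4 + 20000f^3 + 16000f^2 + 6395f + 1025,
and factoring out 5 leaves 5(625f^5 + 2500f^4 + 4000f^3 + 3200f^2 + 1279f + 205).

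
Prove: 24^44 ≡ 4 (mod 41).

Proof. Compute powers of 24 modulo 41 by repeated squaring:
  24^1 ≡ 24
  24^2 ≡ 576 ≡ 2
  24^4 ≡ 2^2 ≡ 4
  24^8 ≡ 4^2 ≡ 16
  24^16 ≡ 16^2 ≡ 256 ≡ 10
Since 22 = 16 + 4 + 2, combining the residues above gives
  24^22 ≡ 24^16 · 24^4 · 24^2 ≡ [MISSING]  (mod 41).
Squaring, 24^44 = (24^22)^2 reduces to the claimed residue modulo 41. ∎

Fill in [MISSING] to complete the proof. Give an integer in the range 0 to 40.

Multiply the listed residues: 10 · 4 · 2 = 40 → 80.
Reducing modulo 41: 80 = 1·41 + 39, so 24^22 ≡ 39.

39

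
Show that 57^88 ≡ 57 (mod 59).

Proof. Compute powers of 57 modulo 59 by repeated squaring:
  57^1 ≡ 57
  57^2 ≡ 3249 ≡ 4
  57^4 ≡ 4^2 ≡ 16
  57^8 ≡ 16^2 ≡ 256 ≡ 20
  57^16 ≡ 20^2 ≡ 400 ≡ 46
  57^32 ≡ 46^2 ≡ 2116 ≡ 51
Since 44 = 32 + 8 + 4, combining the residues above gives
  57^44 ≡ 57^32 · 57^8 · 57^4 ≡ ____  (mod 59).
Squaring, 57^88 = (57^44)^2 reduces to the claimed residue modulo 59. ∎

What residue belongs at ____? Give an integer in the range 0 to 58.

36

57^32 · 57^8 · 57^4 ≡ 51 · 20 · 16 = 16320.
16320 mod 59 = 36, so 57^44 ≡ 36 (mod 59).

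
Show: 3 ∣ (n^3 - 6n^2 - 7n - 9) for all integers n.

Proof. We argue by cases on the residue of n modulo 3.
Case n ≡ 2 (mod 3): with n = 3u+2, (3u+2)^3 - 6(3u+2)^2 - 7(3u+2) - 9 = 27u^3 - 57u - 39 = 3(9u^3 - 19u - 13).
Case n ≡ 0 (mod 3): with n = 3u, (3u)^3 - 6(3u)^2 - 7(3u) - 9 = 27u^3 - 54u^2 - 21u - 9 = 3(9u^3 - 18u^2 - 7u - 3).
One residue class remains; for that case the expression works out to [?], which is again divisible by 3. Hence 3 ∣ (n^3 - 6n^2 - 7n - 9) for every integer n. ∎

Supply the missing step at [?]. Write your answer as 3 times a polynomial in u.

Only n ≡ 1 (mod 3) is unaccounted for. Put n = 3u+1:
(3u+1)^3 - 6(3u+1)^2 - 7(3u+1) - 9 expands to 27u^3 - 27u^2 - 48u - 21,
and factoring out 3 leaves 3(9u^3 - 9u^2 - 16u - 7).

3(9u^3 - 9u^2 - 16u - 7)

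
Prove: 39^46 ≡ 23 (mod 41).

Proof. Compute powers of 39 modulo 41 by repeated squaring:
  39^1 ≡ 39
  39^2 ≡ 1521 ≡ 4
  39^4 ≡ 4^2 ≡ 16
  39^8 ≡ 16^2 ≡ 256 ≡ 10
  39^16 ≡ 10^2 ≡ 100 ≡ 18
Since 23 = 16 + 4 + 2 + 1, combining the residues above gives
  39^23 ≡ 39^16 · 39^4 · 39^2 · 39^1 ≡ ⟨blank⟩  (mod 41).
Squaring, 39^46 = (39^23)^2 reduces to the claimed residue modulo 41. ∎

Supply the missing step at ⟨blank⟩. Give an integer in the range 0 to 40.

33

Multiply the listed residues: 18 · 16 · 4 · 39 = 288 → 1152 → 44928.
Reducing modulo 41: 44928 = 1095·41 + 33, so 39^23 ≡ 33.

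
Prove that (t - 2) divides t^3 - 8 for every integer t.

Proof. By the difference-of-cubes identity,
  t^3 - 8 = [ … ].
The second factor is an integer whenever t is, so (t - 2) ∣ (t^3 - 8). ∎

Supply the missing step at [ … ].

(t - 2)(t^2 + 2t + 4)

Polynomial division of t^3 - 8 by t - 2 leaves remainder 0 and quotient t^2 + 2t + 4.
Hence t^3 - 8 = (t - 2)(t^2 + 2t + 4).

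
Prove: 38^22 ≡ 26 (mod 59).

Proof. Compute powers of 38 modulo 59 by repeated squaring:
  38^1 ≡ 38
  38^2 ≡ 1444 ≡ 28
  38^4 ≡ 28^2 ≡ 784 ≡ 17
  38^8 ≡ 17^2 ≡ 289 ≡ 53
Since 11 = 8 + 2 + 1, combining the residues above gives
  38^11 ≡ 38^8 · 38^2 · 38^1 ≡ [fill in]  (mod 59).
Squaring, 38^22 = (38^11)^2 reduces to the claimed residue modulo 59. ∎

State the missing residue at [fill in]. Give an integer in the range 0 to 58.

Multiply the listed residues: 53 · 28 · 38 = 1484 → 56392.
Reducing modulo 59: 56392 = 955·59 + 47, so 38^11 ≡ 47.

47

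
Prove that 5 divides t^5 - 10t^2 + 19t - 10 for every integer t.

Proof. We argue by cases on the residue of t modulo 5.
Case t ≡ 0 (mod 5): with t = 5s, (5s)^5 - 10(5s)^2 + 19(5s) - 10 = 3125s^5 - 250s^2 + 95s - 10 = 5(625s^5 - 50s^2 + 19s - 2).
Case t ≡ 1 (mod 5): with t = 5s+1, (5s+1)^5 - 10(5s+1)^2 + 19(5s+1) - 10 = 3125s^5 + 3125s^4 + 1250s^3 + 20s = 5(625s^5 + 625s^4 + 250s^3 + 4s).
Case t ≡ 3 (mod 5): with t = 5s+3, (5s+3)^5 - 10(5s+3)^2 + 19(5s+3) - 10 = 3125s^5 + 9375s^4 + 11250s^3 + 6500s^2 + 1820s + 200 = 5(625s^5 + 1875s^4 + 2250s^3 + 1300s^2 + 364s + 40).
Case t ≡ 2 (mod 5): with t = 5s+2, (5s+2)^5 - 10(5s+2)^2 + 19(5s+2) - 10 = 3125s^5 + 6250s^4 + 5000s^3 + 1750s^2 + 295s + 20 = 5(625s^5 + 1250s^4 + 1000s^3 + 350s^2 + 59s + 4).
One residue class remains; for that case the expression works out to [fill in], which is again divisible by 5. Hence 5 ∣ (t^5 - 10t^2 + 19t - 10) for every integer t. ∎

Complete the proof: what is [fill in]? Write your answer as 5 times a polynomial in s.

5(625s^5 + 2500s^4 + 4000s^3 + 3150s^2 + 1219s + 186)

Only t ≡ 4 (mod 5) is unaccounted for. Put t = 5s+4:
(5s+4)^5 - 10(5s+4)^2 + 19(5s+4) - 10 expands to 3125s^5 + 12500s^4 + 20000s^3 + 15750s^2 + 6095s + 930,
and factoring out 5 leaves 5(625s^5 + 2500s^4 + 4000s^3 + 3150s^2 + 1219s + 186).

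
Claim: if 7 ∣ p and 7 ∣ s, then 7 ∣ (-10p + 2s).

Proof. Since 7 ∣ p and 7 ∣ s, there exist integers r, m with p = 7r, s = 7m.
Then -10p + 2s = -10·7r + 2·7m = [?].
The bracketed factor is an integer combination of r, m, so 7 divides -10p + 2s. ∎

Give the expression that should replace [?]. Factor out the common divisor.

7(2m - 10r)

Each term has a factor of 7: -10·7r + 2·7m = 7·(2m - 10r).
Since 2m - 10r is an integer, 7 ∣ (-10p + 2s).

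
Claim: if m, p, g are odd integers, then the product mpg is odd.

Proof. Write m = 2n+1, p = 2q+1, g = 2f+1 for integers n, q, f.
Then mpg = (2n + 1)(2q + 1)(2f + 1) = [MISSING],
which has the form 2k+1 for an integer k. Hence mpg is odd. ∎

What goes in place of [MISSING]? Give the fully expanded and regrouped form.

2(4fnq + 2fn + 2fq + f + 2nq + n + q) + 1

(2n + 1)(2q + 1)(2f + 1) = 8fnq + 4fn + 4fq + 2f + 4nq + 2n + 2q + 1
= 2(4fnq + 2fn + 2fq + f + 2nq + n + q) + 1.
Since 4fnq + 2fn + 2fq + f + 2nq + n + q is an integer, the product is of the form 2k+1 for an integer k.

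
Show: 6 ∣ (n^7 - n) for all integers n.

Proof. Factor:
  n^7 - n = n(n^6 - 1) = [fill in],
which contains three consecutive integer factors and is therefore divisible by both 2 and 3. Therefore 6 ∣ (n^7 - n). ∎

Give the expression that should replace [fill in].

(n - 1)n(n + 1)(n^4 + n^2 + 1)

n^6 - 1 = (n^2 - 1)(n^4 + n^2 + 1), and n^2 - 1 = (n-1)(n+1).
So n(n^6 - 1) = (n - 1)n(n + 1)(n^4 + n^2 + 1).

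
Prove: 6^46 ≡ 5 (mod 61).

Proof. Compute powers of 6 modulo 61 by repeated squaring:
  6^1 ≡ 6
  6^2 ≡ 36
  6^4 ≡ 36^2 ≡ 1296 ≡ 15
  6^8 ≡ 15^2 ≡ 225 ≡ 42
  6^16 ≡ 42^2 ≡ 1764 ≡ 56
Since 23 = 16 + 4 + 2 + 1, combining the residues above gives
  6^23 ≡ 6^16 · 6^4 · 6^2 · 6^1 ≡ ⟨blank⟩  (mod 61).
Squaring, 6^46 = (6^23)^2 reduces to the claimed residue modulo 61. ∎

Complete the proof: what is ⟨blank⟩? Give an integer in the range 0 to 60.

26

6^16 · 6^4 · 6^2 · 6^1 ≡ 56 · 15 · 36 · 6 = 181440.
181440 mod 61 = 26, so 6^23 ≡ 26 (mod 61).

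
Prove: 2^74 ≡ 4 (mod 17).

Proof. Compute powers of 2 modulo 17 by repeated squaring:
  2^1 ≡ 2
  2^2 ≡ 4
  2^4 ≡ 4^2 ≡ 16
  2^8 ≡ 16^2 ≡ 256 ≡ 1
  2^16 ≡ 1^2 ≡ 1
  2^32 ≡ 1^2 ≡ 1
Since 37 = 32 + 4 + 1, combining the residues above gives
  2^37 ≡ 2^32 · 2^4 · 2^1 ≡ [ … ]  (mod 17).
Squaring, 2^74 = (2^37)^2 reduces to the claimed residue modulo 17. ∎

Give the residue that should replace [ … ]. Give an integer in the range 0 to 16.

15

2^32 · 2^4 · 2^1 ≡ 1 · 16 · 2 = 32.
32 mod 17 = 15, so 2^37 ≡ 15 (mod 17).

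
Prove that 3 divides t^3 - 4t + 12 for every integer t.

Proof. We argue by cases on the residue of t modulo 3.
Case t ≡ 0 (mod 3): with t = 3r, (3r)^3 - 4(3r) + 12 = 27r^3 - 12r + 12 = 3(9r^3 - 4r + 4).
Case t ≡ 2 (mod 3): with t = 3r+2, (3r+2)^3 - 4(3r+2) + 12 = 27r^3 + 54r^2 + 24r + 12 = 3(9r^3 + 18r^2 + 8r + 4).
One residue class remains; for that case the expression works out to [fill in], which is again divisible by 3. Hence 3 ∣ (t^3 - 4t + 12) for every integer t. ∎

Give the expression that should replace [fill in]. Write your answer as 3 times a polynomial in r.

3(9r^3 + 9r^2 - r + 3)

The residues treated are {0, 2}, so the missing case is t ≡ 1 (mod 3); write t = 3r+1.
Then (3r+1)^3 - 4(3r+1) + 12 = 27r^3 + 27r^2 - 3r + 9 = 3(9r^3 + 9r^2 - r + 3).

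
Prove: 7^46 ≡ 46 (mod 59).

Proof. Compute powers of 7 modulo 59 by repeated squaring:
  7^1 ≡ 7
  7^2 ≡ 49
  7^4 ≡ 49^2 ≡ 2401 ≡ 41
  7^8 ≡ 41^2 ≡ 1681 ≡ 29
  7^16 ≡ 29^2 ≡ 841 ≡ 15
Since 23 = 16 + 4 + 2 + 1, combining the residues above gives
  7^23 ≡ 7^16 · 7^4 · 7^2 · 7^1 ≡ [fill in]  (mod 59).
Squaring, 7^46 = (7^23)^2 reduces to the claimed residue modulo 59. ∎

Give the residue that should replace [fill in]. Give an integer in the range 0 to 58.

7^16 · 7^4 · 7^2 · 7^1 ≡ 15 · 41 · 49 · 7 = 210945.
210945 mod 59 = 20, so 7^23 ≡ 20 (mod 59).

20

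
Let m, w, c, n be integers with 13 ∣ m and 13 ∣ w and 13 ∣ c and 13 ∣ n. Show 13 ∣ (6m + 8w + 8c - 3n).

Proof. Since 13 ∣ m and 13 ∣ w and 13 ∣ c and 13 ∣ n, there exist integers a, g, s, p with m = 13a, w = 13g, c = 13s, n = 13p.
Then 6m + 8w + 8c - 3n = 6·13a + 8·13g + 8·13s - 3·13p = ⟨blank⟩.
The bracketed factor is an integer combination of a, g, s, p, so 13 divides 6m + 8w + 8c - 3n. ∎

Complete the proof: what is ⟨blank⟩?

13(6a + 8g - 3p + 8s)

Each term has a factor of 13: 6·13a + 8·13g + 8·13s - 3·13p = 13·(6a + 8g - 3p + 8s).
Since 6a + 8g - 3p + 8s is an integer, 13 ∣ (6m + 8w + 8c - 3n).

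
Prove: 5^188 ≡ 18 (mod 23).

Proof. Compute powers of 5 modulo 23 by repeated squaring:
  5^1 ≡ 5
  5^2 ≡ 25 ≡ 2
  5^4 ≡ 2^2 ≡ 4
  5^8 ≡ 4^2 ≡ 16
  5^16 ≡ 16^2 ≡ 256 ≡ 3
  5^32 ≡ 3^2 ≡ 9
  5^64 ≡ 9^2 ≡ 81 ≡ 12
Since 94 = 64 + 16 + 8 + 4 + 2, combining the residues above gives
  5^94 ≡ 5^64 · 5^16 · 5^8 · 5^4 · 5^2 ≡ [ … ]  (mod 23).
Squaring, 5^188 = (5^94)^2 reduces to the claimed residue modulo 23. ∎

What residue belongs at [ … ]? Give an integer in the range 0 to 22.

5^64 · 5^16 · 5^8 · 5^4 · 5^2 ≡ 12 · 3 · 16 · 4 · 2 = 4608.
4608 mod 23 = 8, so 5^94 ≡ 8 (mod 23).

8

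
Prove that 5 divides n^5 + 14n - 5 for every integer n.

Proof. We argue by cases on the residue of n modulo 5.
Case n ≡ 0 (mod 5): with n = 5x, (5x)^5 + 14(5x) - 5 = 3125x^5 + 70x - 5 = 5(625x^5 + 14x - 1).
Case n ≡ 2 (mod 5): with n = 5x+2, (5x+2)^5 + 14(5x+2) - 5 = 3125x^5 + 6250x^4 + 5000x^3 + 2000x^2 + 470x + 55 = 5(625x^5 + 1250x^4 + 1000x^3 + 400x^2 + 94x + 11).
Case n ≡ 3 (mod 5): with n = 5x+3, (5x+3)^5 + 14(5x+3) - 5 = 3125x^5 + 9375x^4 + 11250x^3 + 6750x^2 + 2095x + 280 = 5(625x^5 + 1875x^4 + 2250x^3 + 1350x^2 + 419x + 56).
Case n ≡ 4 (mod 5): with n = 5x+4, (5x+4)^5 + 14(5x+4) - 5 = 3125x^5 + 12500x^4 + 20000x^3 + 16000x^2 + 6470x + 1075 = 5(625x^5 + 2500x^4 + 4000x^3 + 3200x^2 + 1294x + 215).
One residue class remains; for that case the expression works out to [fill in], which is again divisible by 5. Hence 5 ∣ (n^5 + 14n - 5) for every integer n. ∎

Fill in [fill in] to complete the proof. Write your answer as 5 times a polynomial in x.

Only n ≡ 1 (mod 5) is unaccounted for. Put n = 5x+1:
(5x+1)^5 + 14(5x+1) - 5 expands to 3125x^5 + 3125x^4 + 1250x^3 + 250x^2 + 95x + 10,
and factoring out 5 leaves 5(625x^5 + 625x^4 + 250x^3 + 50x^2 + 19x + 2).

5(625x^5 + 625x^4 + 250x^3 + 50x^2 + 19x + 2)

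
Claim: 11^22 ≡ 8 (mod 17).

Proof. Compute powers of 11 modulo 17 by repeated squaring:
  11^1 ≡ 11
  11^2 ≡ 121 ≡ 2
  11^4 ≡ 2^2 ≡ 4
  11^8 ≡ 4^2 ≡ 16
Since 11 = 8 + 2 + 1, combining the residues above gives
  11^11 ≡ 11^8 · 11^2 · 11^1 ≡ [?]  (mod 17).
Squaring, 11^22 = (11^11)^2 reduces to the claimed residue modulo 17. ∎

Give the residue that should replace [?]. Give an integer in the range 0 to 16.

12

11^8 · 11^2 · 11^1 ≡ 16 · 2 · 11 = 352.
352 mod 17 = 12, so 11^11 ≡ 12 (mod 17).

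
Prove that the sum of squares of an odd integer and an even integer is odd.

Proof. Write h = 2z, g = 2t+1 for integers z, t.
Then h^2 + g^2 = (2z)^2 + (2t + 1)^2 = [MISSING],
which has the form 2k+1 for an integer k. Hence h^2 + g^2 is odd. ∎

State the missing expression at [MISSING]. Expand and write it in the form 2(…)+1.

2(2t^2 + 2t + 2z^2) + 1

(2z)^2 + (2t + 1)^2 = 4t^2 + 4t + 4z^2 + 1
= 2(2t^2 + 2t + 2z^2) + 1.
Since 2t^2 + 2t + 2z^2 is an integer, the sum of squares is of the form 2k+1 for an integer k.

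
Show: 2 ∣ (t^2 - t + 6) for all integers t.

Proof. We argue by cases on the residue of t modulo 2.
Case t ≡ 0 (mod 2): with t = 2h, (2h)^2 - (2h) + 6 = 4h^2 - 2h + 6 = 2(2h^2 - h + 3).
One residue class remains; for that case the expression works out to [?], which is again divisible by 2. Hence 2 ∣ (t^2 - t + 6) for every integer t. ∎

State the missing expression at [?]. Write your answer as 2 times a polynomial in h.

Only t ≡ 1 (mod 2) is unaccounted for. Put t = 2h+1:
(2h+1)^2 - (2h+1) + 6 expands to 4h^2 + 2h + 6,
and factoring out 2 leaves 2(2h^2 + h + 3).

2(2h^2 + h + 3)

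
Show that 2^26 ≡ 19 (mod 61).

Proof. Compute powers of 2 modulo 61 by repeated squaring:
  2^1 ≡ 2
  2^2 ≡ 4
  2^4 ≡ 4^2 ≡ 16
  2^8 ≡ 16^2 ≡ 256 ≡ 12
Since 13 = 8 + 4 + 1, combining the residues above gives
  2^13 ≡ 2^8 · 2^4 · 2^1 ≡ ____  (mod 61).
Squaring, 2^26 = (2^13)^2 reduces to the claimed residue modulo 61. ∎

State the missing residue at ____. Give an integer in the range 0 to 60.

2^8 · 2^4 · 2^1 ≡ 12 · 16 · 2 = 384.
384 mod 61 = 18, so 2^13 ≡ 18 (mod 61).

18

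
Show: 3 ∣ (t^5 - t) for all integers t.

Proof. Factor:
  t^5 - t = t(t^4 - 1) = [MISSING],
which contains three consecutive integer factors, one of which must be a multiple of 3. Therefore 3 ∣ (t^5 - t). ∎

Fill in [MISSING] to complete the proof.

(t - 1)t(t + 1)(t^2 + 1)

t^4 - 1 = (t^2 - 1)(t^2 + 1), and t^2 - 1 = (t-1)(t+1).
So t(t^4 - 1) = (t - 1)t(t + 1)(t^2 + 1).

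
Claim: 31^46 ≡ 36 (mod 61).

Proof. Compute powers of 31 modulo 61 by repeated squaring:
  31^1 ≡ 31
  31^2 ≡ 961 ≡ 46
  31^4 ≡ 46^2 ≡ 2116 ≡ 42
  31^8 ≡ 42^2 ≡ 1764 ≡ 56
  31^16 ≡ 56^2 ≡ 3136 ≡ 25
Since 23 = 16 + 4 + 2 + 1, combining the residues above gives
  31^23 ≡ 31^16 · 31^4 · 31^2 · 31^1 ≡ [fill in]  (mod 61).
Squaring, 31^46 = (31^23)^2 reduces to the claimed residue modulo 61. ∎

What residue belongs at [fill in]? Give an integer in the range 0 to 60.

55

31^16 · 31^4 · 31^2 · 31^1 ≡ 25 · 42 · 46 · 31 = 1497300.
1497300 mod 61 = 55, so 31^23 ≡ 55 (mod 61).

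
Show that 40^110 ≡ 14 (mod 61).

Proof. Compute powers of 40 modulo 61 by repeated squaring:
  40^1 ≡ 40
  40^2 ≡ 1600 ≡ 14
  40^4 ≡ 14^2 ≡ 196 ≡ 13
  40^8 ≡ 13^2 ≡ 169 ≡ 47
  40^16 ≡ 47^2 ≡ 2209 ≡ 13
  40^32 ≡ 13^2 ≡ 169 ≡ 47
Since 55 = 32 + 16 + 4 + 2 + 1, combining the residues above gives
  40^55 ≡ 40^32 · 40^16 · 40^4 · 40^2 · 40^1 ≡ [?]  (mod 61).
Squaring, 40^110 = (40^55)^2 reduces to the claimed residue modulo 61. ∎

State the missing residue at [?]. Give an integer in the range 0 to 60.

21

Multiply the listed residues: 47 · 13 · 13 · 14 · 40 = 611 → 7943 → 111202 → 4448080.
Reducing modulo 61: 4448080 = 72919·61 + 21, so 40^55 ≡ 21.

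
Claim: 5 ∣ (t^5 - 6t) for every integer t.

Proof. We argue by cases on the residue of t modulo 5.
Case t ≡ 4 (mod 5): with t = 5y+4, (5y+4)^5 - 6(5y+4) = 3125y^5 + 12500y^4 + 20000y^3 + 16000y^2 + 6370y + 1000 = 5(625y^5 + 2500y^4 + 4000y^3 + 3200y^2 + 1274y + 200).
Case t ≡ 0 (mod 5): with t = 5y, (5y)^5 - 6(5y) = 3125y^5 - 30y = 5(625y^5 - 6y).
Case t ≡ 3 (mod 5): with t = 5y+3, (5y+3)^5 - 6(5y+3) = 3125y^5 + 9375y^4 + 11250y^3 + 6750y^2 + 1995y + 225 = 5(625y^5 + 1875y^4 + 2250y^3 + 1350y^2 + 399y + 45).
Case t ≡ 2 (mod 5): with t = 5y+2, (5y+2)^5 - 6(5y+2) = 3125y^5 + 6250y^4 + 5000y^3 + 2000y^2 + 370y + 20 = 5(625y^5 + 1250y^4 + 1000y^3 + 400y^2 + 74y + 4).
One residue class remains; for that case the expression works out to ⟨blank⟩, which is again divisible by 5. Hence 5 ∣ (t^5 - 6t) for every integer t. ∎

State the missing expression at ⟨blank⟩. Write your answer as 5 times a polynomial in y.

5(625y^5 + 625y^4 + 250y^3 + 50y^2 - y - 1)

The residues treated are {4, 0, 3, 2}, so the missing case is t ≡ 1 (mod 5); write t = 5y+1.
Then (5y+1)^5 - 6(5y+1) = 3125y^5 + 3125y^4 + 1250y^3 + 250y^2 - 5y - 5 = 5(625y^5 + 625y^4 + 250y^3 + 50y^2 - y - 1).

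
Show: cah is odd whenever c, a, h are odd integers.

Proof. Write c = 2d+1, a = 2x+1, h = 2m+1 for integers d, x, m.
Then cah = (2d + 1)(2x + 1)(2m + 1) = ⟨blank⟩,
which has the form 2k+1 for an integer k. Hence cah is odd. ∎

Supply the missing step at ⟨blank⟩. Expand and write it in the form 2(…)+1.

(2d + 1)(2x + 1)(2m + 1) = 8dmx + 4dm + 4dx + 2d + 4mx + 2m + 2x + 1
= 2(4dmx + 2dm + 2dx + d + 2mx + m + x) + 1.
Since 4dmx + 2dm + 2dx + d + 2mx + m + x is an integer, the product is of the form 2k+1 for an integer k.

2(4dmx + 2dm + 2dx + d + 2mx + m + x) + 1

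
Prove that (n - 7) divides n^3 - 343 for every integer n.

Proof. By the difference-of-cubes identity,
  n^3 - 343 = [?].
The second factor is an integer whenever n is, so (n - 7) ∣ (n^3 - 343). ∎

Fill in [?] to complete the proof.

(n - 7)(n^2 + 7n + 49)

a^3 - b^3 = (a - b)(a^2 + ab + b^2). With a = n, b = 7:
n^3 - 343 = (n - 7)(n^2 + 7n + 49).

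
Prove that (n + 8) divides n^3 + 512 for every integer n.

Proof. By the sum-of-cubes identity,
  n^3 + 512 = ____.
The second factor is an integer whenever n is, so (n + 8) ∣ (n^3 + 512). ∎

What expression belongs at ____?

(n + 8)(n^2 - 8n + 64)

Polynomial division of n^3 + 512 by n + 8 leaves remainder 0 and quotient n^2 - 8n + 64.
Hence n^3 + 512 = (n + 8)(n^2 - 8n + 64).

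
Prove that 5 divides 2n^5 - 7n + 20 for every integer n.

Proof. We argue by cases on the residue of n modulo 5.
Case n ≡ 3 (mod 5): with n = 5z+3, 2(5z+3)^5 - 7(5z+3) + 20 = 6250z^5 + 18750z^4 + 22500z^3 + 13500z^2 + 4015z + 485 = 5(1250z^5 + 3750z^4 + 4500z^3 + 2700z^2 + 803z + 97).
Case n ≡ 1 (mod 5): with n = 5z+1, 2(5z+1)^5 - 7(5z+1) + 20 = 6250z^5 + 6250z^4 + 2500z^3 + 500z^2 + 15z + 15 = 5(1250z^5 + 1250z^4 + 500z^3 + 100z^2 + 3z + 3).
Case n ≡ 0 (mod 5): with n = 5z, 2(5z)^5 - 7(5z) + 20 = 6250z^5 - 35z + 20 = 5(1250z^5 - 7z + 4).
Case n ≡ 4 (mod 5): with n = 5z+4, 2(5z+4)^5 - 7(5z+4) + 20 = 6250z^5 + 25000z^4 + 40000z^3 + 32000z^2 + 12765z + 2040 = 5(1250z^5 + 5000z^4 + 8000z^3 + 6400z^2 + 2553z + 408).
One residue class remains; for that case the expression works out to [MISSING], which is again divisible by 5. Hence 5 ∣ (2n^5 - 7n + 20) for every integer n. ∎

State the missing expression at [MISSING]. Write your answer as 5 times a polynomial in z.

The residues treated are {3, 1, 0, 4}, so the missing case is n ≡ 2 (mod 5); write n = 5z+2.
Then 2(5z+2)^5 - 7(5z+2) + 20 = 6250z^5 + 12500z^4 + 10000z^3 + 4000z^2 + 765z + 70 = 5(1250z^5 + 2500z^4 + 2000z^3 + 800z^2 + 153z + 14).

5(1250z^5 + 2500z^4 + 2000z^3 + 800z^2 + 153z + 14)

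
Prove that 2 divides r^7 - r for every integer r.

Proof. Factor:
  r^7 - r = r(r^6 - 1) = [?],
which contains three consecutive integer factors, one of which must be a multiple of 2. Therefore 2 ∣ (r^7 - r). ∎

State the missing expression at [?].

(r - 1)r(r + 1)(r^4 + r^2 + 1)

r^6 - 1 = (r^2 - 1)(r^4 + r^2 + 1), and r^2 - 1 = (r-1)(r+1).
So r(r^6 - 1) = (r - 1)r(r + 1)(r^4 + r^2 + 1).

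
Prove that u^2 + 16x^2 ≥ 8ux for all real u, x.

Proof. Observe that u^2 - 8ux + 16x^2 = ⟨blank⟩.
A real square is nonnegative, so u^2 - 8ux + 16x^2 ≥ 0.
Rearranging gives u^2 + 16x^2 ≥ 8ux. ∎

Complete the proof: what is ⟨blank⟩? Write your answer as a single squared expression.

u^2 - 8ux + 16x^2 is a perfect-square trinomial: the outer terms are (u)^2 and (4x)^2, and the cross term is -2·u·4x.
So u^2 - 8ux + 16x^2 = (u - 4x)^2 ≥ 0.

(u - 4x)^2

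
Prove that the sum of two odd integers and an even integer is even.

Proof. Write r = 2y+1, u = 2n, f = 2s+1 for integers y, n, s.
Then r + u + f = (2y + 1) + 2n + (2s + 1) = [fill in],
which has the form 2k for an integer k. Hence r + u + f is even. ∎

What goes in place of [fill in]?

2(n + s + y + 1)

Expanding: (2y + 1) + 2n + (2s + 1) = 2n + 2s + 2y + 2.
Every term is even; pulling out the factor of 2 gives 2(n + s + y + 1).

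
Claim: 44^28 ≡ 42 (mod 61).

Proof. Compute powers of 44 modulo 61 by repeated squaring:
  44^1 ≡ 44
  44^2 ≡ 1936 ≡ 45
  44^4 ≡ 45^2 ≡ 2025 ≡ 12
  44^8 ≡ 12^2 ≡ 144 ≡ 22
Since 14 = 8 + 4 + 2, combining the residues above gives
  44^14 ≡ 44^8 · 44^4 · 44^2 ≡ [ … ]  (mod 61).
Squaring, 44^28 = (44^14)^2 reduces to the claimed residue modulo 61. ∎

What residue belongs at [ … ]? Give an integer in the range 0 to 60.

Multiply the listed residues: 22 · 12 · 45 = 264 → 11880.
Reducing modulo 61: 11880 = 194·61 + 46, so 44^14 ≡ 46.

46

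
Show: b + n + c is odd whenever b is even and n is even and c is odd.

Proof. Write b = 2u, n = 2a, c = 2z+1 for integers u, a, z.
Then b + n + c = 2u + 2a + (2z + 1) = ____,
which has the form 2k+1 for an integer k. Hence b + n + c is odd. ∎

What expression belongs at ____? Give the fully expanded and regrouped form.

2u + 2a + (2z + 1) = 2a + 2u + 2z + 1
= 2(a + u + z) + 1.
Since a + u + z is an integer, the sum is of the form 2k+1 for an integer k.

2(a + u + z) + 1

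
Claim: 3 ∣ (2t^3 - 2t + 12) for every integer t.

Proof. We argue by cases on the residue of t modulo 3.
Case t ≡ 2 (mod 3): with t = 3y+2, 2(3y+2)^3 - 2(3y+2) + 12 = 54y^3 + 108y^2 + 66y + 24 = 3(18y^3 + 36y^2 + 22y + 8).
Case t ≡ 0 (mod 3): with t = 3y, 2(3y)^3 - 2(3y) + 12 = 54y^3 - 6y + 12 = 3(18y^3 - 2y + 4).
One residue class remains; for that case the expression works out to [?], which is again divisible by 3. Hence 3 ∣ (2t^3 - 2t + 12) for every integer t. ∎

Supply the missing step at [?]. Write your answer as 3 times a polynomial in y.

3(18y^3 + 18y^2 + 4y + 4)

The residues treated are {2, 0}, so the missing case is t ≡ 1 (mod 3); write t = 3y+1.
Then 2(3y+1)^3 - 2(3y+1) + 12 = 54y^3 + 54y^2 + 12y + 12 = 3(18y^3 + 18y^2 + 4y + 4).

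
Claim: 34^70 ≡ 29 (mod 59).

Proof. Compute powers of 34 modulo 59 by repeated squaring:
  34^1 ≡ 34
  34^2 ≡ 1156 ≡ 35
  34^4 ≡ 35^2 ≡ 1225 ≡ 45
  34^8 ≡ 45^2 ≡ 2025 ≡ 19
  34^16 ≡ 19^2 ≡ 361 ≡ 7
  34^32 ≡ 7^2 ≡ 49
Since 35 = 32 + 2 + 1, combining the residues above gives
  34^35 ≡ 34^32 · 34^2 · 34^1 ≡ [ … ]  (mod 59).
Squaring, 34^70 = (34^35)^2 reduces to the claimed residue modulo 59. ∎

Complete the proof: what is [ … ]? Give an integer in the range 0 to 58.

18

34^32 · 34^2 · 34^1 ≡ 49 · 35 · 34 = 58310.
58310 mod 59 = 18, so 34^35 ≡ 18 (mod 59).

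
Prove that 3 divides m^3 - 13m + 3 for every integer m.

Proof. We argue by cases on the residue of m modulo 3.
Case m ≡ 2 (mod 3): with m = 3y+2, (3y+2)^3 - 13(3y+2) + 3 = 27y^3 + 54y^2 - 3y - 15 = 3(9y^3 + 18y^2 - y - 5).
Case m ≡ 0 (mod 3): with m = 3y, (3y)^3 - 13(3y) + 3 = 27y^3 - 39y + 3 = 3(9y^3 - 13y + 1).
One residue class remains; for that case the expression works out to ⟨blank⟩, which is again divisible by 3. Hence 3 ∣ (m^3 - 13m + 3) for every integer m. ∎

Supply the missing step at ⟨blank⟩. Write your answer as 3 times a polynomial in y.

3(9y^3 + 9y^2 - 10y - 3)

Only m ≡ 1 (mod 3) is unaccounted for. Put m = 3y+1:
(3y+1)^3 - 13(3y+1) + 3 expands to 27y^3 + 27y^2 - 30y - 9,
and factoring out 3 leaves 3(9y^3 + 9y^2 - 10y - 3).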